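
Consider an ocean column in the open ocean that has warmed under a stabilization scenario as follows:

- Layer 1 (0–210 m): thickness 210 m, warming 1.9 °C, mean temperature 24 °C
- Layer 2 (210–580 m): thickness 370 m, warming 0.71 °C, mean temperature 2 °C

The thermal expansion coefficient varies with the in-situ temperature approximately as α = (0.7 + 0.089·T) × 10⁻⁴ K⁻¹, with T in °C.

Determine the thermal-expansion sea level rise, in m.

Layer 1: α = (0.7 + 0.089×24)×10⁻⁴ = 2.836×10⁻⁴ K⁻¹
Layer 2: α = (0.7 + 0.089×2)×10⁻⁴ = 0.878×10⁻⁴ K⁻¹
0–210 m: 210 × 1.9 × 2.836×10⁻⁴ = 0.1131564 m
0.71 × 0.878×10⁻⁴ × 370 = 0.02306506 m
Δh = 0.1131564 + 0.02306506 = 0.13622146 m ≈ 0.136 m

0.136 m of thermosteric rise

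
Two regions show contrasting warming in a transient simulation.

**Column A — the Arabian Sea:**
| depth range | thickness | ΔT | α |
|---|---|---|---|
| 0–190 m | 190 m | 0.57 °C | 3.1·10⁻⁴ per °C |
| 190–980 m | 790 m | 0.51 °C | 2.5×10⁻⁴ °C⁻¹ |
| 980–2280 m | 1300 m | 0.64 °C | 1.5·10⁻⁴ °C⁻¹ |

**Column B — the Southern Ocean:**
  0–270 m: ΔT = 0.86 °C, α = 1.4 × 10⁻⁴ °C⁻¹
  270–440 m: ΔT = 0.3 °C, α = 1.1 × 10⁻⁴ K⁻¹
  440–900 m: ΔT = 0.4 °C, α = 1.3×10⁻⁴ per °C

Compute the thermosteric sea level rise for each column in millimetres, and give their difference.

Δh_A ≈ 259 mm, Δh_B ≈ 62.0 mm; difference ≈ 197 mm

A 3.1×10⁻⁴ × 0.57 × 190 = 0.033573 m
A 190–980 m: 790 × 2.5×10⁻⁴ × 0.51 = 0.100725 m
A 980–2280 m: 1300 × 1.5×10⁻⁴ × 0.64 = 0.12480 m
A total: 0.259098 m
B 270 × 1.4×10⁻⁴ × 0.86 = 0.032508 m
B Layer 2: 170 × 1.1×10⁻⁴ × 0.3 = 0.00561 m
B 440–900 m: 460 × 0.4 × 1.3×10⁻⁴ = 0.02392 m
B total: 0.062038 m
Difference: 0.259098 − 0.062038 = 0.19706 m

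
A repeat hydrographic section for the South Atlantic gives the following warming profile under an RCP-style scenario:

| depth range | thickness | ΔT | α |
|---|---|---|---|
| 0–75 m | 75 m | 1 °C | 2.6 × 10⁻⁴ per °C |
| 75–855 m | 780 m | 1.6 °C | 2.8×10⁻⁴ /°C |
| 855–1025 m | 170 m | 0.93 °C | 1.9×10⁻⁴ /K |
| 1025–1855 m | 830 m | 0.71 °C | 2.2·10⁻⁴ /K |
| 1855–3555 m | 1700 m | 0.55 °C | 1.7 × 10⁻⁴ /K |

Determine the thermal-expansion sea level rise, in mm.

about 690 mm

0–75 m: 2.6×10⁻⁴ × 1 × 75 = 0.01950 m
75–855 m: 780 × 2.8×10⁻⁴ × 1.6 = 0.34944 m
855–1025 m: 0.93 × 170 × 1.9×10⁻⁴ = 0.030039 m
1025–1855 m: 0.71 × 830 × 2.2×10⁻⁴ = 0.129646 m
Layer 5: 1700 × 1.7×10⁻⁴ × 0.55 = 0.15895 m
Δh = 0.01950 + 0.34944 + 0.030039 + 0.129646 + 0.15895 = 0.687575 m ≈ 690 mm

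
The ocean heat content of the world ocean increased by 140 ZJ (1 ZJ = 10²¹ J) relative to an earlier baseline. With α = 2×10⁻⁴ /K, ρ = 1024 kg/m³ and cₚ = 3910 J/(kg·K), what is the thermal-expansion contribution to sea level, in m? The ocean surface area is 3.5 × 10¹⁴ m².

Per unit area: Q = 140×10²¹ / (3.5×10¹⁴) = 4×10⁸ J/m²
Δh = αQ/(ρcₚ) = 2×10⁻⁴ × 4×10⁸ / (1024 × 3910) ≈ 0.019981 m

Δh ≈ 0.020 m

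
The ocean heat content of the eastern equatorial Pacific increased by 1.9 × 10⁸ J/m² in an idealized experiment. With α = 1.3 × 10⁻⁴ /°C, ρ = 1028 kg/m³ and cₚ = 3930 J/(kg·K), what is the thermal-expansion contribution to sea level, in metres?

0.00611 m of thermosteric rise

Δh = αQ/(ρcₚ) = 1.3×10⁻⁴ × 1.9×10⁸ / (1028 × 3930) ≈ 0.0061138 m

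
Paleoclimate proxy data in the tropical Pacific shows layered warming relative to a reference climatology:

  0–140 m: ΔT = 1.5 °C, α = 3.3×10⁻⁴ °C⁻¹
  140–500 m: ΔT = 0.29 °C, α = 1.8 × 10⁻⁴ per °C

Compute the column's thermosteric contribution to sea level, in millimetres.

0–140 m: 3.3×10⁻⁴ × 1.5 × 140 = 0.06930 m
140–500 m: 1.8×10⁻⁴ × 360 × 0.29 = 0.018792 m
Δh = 0.06930 + 0.018792 = 0.088092 m

88.1 mm of thermosteric rise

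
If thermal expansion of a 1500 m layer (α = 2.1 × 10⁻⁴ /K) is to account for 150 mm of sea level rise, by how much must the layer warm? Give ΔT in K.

ΔT = Δh/(αH) = 0.15 / (2.1×10⁻⁴ × 1500) ≈ 0.4762 K

ΔT ≈ 0.476 K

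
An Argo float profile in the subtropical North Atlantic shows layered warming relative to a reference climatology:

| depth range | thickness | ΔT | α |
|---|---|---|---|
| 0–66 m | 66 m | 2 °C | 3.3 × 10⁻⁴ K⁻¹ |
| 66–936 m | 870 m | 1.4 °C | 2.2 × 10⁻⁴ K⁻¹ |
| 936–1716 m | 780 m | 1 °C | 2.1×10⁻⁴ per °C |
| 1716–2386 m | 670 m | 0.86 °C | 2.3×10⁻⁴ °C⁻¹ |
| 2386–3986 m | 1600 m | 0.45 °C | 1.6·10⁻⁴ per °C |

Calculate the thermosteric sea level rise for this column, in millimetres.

0–66 m: 3.3×10⁻⁴ × 2 × 66 = 0.04356 m
Layer 2: 870 × 2.2×10⁻⁴ × 1.4 = 0.26796 m
2.1×10⁻⁴ × 780 × 1 = 0.16380 m
1716–2386 m: 0.86 × 670 × 2.3×10⁻⁴ = 0.132526 m
1600 × 0.45 × 1.6×10⁻⁴ = 0.11520 m
Δh = 0.04356 + 0.26796 + 0.16380 + 0.132526 + 0.11520 = 0.723046 m ≈ 720 mm

about 720 mm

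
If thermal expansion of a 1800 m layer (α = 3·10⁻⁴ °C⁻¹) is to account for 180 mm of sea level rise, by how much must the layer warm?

ΔT ≈ 0.333 K

ΔT = Δh/(αH) = 0.18 / (3×10⁻⁴ × 1800) ≈ 0.3333 K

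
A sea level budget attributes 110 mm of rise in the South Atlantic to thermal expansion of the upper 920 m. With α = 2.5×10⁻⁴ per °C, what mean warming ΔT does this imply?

ΔT ≈ 0.478 K

ΔT = Δh/(αH) = 0.11 / (2.5×10⁻⁴ × 920) ≈ 0.4783 K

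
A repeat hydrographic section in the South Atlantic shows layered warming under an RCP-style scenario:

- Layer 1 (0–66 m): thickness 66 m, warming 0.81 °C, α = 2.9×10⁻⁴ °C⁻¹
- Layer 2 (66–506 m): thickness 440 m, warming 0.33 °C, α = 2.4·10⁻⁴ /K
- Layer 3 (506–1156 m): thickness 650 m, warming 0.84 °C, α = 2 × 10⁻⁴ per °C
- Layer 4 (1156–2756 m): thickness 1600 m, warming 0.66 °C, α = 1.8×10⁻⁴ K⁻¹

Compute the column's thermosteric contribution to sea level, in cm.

Layer 1: 66 × 0.81 × 2.9×10⁻⁴ = 0.0155034 m
Layer 2: 440 × 2.4×10⁻⁴ × 0.33 = 0.034848 m
Layer 3: 2×10⁻⁴ × 0.84 × 650 = 0.10920 m
0.66 × 1600 × 1.8×10⁻⁴ = 0.19008 m
Δh = 0.0155034 + 0.034848 + 0.10920 + 0.19008 = 0.3496314 m

Δh ≈ 35.0 cm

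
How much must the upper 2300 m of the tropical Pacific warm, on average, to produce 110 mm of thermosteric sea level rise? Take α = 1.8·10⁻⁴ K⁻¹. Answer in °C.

ΔT = Δh/(αH) = 0.11 / (1.8×10⁻⁴ × 2300) ≈ 0.2657 °C

ΔT ≈ 0.266 °C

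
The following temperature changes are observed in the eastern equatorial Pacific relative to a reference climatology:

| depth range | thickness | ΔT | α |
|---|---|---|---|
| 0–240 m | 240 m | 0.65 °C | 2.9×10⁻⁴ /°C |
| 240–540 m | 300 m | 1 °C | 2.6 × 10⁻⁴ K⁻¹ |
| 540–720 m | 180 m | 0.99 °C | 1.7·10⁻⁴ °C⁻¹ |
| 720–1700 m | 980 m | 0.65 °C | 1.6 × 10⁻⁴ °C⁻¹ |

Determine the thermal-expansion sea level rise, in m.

Layer 1: 0.65 × 2.9×10⁻⁴ × 240 = 0.04524 m
240–540 m: 300 × 1 × 2.6×10⁻⁴ = 0.07800 m
Layer 3: 1.7×10⁻⁴ × 180 × 0.99 = 0.030294 m
720–1700 m: 0.65 × 1.6×10⁻⁴ × 980 = 0.10192 m
Δh = 0.04524 + 0.07800 + 0.030294 + 0.10192 = 0.255454 m

about 0.26 m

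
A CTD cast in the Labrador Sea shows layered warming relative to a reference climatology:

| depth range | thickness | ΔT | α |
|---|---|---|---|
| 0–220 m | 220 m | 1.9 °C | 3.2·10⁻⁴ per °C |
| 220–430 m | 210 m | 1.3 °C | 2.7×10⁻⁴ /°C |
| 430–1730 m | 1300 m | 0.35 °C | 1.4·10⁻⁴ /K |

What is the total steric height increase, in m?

0–220 m: 3.2×10⁻⁴ × 220 × 1.9 = 0.13376 m
Layer 2: 1.3 × 2.7×10⁻⁴ × 210 = 0.07371 m
Layer 3: 1.4×10⁻⁴ × 1300 × 0.35 = 0.06370 m
Δh = 0.13376 + 0.07371 + 0.06370 = 0.27117 m ≈ 0.271 m

0.271 m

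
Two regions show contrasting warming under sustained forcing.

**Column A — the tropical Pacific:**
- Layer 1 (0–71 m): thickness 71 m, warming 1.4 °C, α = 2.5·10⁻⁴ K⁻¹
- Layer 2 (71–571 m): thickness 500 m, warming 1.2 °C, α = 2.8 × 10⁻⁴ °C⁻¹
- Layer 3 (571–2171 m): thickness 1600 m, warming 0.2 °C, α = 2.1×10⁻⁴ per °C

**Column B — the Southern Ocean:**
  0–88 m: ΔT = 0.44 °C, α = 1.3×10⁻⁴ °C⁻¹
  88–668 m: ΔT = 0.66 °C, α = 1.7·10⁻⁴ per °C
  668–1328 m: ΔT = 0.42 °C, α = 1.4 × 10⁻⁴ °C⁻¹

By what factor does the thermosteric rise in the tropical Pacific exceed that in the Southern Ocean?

A 1.4 × 71 × 2.5×10⁻⁴ = 0.02485 m
A 500 × 1.2 × 2.8×10⁻⁴ = 0.16800 m
A Layer 3: 0.2 × 2.1×10⁻⁴ × 1600 = 0.06720 m
A total: 0.26005 m
B 0.44 × 88 × 1.3×10⁻⁴ = 0.0050336 m
B Layer 2: 0.66 × 1.7×10⁻⁴ × 580 = 0.065076 m
B 668–1328 m: 1.4×10⁻⁴ × 0.42 × 660 = 0.038808 m
B total: 0.1089176 m
Ratio: 0.26005 / 0.1089176 ≈ 2.388

a factor of 2.39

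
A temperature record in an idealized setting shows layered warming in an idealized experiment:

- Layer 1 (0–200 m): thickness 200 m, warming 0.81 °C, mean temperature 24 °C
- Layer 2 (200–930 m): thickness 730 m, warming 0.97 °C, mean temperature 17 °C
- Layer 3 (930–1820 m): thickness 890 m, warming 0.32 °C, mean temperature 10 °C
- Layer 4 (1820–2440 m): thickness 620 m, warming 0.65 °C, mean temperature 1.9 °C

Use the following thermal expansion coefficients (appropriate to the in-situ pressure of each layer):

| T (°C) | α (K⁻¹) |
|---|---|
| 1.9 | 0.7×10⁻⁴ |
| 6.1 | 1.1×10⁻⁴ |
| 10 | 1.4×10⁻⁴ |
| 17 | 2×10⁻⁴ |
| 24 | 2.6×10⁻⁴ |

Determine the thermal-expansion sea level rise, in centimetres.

25.2 cm

Layer 1 at 24 °C → α = 2.6×10⁻⁴ K⁻¹
Layer 2 at 17 °C → α = 2×10⁻⁴ K⁻¹
Layer 3 at 10 °C → α = 1.4×10⁻⁴ K⁻¹
Layer 4 at 1.9 °C → α = 0.7×10⁻⁴ K⁻¹
2.6×10⁻⁴ × 200 × 0.81 = 0.04212 m
Layer 2: 2×10⁻⁴ × 730 × 0.97 = 0.14162 m
0.32 × 1.4×10⁻⁴ × 890 = 0.039872 m
1820–2440 m: 620 × 0.7×10⁻⁴ × 0.65 = 0.02821 m
Δh = 0.04212 + 0.14162 + 0.039872 + 0.02821 = 0.251822 m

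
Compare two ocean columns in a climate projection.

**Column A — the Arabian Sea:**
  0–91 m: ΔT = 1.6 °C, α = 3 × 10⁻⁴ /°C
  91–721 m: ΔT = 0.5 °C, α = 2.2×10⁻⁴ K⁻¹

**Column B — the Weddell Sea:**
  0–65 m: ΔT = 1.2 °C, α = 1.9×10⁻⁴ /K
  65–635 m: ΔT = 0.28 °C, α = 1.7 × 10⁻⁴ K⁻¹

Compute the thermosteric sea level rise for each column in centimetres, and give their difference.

A Layer 1: 1.6 × 91 × 3×10⁻⁴ = 0.04368 m
A Layer 2: 0.5 × 2.2×10⁻⁴ × 630 = 0.06930 m
A total: 0.11298 m
B 0–65 m: 1.9×10⁻⁴ × 1.2 × 65 = 0.01482 m
B 65–635 m: 1.7×10⁻⁴ × 0.28 × 570 = 0.027132 m
B total: 0.041952 m
Difference: 0.11298 − 0.041952 = 0.071028 m

A: 11 cm; B: 4.2 cm; difference 7.1 cm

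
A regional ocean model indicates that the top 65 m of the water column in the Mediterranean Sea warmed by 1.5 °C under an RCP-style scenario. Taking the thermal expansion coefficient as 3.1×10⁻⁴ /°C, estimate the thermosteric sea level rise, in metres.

Δh = αΔT·H = 3.1×10⁻⁴ × 1.5 × 65 = 0.030225 m

Δh = 0.030 m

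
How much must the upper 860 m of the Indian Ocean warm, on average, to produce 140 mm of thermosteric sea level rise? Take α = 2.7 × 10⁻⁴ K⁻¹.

ΔT = Δh/(αH) = 0.14 / (2.7×10⁻⁴ × 860) ≈ 0.6029 K

ΔT ≈ 0.60 K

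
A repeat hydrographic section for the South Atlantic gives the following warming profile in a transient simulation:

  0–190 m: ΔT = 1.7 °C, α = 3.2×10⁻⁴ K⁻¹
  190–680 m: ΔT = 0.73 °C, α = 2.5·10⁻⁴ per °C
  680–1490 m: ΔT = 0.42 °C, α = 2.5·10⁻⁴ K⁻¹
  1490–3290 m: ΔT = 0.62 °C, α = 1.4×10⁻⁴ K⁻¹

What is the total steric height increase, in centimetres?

190 × 3.2×10⁻⁴ × 1.7 = 0.10336 m
190–680 m: 0.73 × 490 × 2.5×10⁻⁴ = 0.089425 m
680–1490 m: 2.5×10⁻⁴ × 0.42 × 810 = 0.08505 m
Layer 4: 0.62 × 1800 × 1.4×10⁻⁴ = 0.15624 m
Δh = 0.10336 + 0.089425 + 0.08505 + 0.15624 = 0.434075 m

Δh = 43.4 cm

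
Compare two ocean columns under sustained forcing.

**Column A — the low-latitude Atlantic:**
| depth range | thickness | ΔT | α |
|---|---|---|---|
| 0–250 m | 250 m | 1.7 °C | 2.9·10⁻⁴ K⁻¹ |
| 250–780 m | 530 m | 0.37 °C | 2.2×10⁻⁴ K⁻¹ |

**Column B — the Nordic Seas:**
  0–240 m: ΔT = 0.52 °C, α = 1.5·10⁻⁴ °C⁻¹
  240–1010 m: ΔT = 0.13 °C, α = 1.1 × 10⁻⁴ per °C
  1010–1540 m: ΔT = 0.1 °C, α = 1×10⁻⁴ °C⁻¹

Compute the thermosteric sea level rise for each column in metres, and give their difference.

Δh_A ≈ 0.17 m, Δh_B ≈ 0.035 m; difference ≈ 0.13 m

A 2.9×10⁻⁴ × 250 × 1.7 = 0.12325 m
A 2.2×10⁻⁴ × 0.37 × 530 = 0.043142 m
A total: 0.166392 m
B Layer 1: 240 × 0.52 × 1.5×10⁻⁴ = 0.01872 m
B 1.1×10⁻⁴ × 0.13 × 770 = 0.011011 m
B Layer 3: 1×10⁻⁴ × 530 × 0.1 = 0.00530 m
B total: 0.035031 m
Difference: 0.166392 − 0.035031 = 0.131361 m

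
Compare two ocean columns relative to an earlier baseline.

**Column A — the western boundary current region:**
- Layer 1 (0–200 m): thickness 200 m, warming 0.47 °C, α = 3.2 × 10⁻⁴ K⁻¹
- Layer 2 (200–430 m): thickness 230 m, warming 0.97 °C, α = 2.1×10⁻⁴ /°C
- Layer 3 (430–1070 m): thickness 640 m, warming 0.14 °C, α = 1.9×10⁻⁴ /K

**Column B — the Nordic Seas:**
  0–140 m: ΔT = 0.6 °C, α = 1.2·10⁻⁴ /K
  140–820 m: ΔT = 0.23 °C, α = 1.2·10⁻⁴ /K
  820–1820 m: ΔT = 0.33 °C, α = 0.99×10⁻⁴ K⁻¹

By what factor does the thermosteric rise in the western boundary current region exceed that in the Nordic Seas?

A Layer 1: 0.47 × 3.2×10⁻⁴ × 200 = 0.03008 m
A 230 × 2.1×10⁻⁴ × 0.97 = 0.046851 m
A 430–1070 m: 1.9×10⁻⁴ × 640 × 0.14 = 0.017024 m
A total: 0.093955 m
B 0–140 m: 0.6 × 140 × 1.2×10⁻⁴ = 0.01008 m
B Layer 2: 680 × 1.2×10⁻⁴ × 0.23 = 0.018768 m
B 820–1820 m: 0.33 × 0.99×10⁻⁴ × 1000 = 0.03267 m
B total: 0.061518 m
Ratio: 0.093955 / 0.061518 ≈ 1.527

≈ 1.53×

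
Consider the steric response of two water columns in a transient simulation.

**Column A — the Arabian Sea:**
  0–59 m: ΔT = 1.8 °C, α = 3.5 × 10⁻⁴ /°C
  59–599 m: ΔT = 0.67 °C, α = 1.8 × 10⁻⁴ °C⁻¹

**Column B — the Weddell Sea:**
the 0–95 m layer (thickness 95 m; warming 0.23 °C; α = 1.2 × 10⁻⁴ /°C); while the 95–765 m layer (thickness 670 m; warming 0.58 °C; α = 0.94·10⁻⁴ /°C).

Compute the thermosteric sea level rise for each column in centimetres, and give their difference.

A 3.5×10⁻⁴ × 1.8 × 59 = 0.03717 m
A 59–599 m: 1.8×10⁻⁴ × 540 × 0.67 = 0.065124 m
A total: 0.102294 m
B 0–95 m: 0.23 × 95 × 1.2×10⁻⁴ = 0.002622 m
B 670 × 0.94×10⁻⁴ × 0.58 = 0.0365284 m
B total: 0.0391504 m
Difference: 0.102294 − 0.0391504 = 0.0631436 m

A: 10.2 cm; B: 3.92 cm; difference 6.31 cm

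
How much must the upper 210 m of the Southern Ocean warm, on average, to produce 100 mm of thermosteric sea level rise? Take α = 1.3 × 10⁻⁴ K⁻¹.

3.66 K

ΔT = Δh/(αH) = 0.1 / (1.3×10⁻⁴ × 210) ≈ 3.663 K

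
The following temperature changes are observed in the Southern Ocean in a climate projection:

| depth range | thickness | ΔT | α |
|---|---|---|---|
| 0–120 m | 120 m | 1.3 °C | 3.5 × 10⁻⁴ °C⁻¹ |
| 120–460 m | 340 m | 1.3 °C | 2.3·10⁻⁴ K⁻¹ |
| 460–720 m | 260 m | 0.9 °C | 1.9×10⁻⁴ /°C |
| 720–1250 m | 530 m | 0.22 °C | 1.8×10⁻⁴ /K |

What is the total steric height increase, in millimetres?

120 × 1.3 × 3.5×10⁻⁴ = 0.05460 m
2.3×10⁻⁴ × 340 × 1.3 = 0.10166 m
0.9 × 1.9×10⁻⁴ × 260 = 0.04446 m
Layer 4: 1.8×10⁻⁴ × 530 × 0.22 = 0.020988 m
Δh = 0.05460 + 0.10166 + 0.04446 + 0.020988 = 0.221708 m

about 222 mm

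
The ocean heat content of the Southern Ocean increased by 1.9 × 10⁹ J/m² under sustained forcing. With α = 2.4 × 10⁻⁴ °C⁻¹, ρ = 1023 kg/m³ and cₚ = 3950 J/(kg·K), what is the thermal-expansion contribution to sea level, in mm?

Δh = αQ/(ρcₚ) = 2.4×10⁻⁴ × 1.9×10⁹ / (1023 × 3950) ≈ 0.11285 m

Δh = 113 mm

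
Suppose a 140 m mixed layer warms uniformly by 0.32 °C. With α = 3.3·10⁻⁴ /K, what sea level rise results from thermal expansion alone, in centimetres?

Δh = αΔT·H = 3.3×10⁻⁴ × 0.32 × 140 = 0.014784 m

Δh = 1.5 cm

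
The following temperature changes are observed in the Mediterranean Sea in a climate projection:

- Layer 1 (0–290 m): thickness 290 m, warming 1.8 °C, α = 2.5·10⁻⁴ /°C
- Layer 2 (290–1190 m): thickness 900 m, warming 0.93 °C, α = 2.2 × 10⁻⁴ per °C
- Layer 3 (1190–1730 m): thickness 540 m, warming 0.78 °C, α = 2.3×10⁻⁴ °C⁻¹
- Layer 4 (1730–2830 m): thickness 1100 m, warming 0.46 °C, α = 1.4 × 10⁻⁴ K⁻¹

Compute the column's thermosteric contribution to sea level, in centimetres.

1.8 × 2.5×10⁻⁴ × 290 = 0.13050 m
Layer 2: 2.2×10⁻⁴ × 900 × 0.93 = 0.18414 m
0.78 × 540 × 2.3×10⁻⁴ = 0.096876 m
Layer 4: 1.4×10⁻⁴ × 1100 × 0.46 = 0.07084 m
Δh = 0.13050 + 0.18414 + 0.096876 + 0.07084 = 0.482356 m

Δh ≈ 48.2 cm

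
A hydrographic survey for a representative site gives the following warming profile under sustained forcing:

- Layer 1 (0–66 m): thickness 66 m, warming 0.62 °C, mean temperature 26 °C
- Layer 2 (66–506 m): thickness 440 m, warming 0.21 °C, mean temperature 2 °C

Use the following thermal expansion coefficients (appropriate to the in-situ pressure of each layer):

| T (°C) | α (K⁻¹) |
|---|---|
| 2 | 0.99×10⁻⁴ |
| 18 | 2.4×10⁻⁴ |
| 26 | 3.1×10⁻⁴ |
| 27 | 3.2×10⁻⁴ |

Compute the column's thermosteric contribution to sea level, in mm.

22 mm of thermosteric rise

Layer 1 at 26 °C → α = 3.1×10⁻⁴ K⁻¹
Layer 2 at 2 °C → α = 0.99×10⁻⁴ K⁻¹
Layer 1: 66 × 3.1×10⁻⁴ × 0.62 = 0.0126852 m
66–506 m: 440 × 0.21 × 0.99×10⁻⁴ = 0.0091476 m
Δh = 0.0126852 + 0.0091476 = 0.0218328 m ≈ 22 mm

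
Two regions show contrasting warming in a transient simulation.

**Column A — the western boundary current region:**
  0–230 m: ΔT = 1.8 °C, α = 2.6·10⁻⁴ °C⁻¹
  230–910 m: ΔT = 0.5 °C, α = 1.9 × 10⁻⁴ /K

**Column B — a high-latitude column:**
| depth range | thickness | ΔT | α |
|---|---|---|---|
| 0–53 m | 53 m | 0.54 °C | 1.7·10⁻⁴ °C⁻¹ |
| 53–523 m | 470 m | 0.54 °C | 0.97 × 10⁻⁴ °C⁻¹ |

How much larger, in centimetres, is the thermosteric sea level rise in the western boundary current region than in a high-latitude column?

A 1.8 × 230 × 2.6×10⁻⁴ = 0.10764 m
A Layer 2: 0.5 × 680 × 1.9×10⁻⁴ = 0.06460 m
A total: 0.17224 m
B Layer 1: 1.7×10⁻⁴ × 53 × 0.54 = 0.0048654 m
B Layer 2: 0.97×10⁻⁴ × 0.54 × 470 = 0.0246186 m
B total: 0.029484 m
Difference: 0.17224 − 0.029484 = 0.142756 m

14 cm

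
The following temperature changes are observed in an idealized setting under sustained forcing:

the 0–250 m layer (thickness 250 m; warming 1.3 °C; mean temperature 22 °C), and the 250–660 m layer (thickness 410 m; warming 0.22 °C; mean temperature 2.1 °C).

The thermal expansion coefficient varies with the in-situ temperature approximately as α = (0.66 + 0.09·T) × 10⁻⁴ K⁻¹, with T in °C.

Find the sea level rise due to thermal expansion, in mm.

Layer 1: α = (0.66 + 0.09×22)×10⁻⁴ = 2.64×10⁻⁴ K⁻¹
Layer 2: α = (0.66 + 0.09×2.1)×10⁻⁴ = 0.849×10⁻⁴ K⁻¹
0–250 m: 2.64×10⁻⁴ × 250 × 1.3 = 0.08580 m
410 × 0.22 × 0.849×10⁻⁴ = 0.00765798 m
Δh = 0.08580 + 0.00765798 = 0.09345798 m ≈ 93.5 mm

about 93.5 mm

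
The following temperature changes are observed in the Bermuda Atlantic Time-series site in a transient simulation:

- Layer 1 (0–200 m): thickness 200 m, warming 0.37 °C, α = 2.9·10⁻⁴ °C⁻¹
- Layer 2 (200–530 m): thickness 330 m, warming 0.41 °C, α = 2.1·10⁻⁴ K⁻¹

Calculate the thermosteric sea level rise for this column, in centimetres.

Layer 1: 200 × 0.37 × 2.9×10⁻⁴ = 0.02146 m
200–530 m: 0.41 × 330 × 2.1×10⁻⁴ = 0.028413 m
Δh = 0.02146 + 0.028413 = 0.049873 m

4.99 cm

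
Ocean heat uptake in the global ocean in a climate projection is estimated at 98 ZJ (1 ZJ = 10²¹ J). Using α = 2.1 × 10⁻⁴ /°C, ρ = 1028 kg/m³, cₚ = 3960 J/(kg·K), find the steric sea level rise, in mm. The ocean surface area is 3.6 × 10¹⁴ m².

Per unit area: Q = 98×10²¹ / (3.6×10¹⁴) ≈ 2.722×10⁸ J/m²
Δh = αQ/(ρcₚ) = 2.1×10⁻⁴ × 2.722×10⁸ / (1028 × 3960) ≈ 0.014042 m

Δh = 14.0 mm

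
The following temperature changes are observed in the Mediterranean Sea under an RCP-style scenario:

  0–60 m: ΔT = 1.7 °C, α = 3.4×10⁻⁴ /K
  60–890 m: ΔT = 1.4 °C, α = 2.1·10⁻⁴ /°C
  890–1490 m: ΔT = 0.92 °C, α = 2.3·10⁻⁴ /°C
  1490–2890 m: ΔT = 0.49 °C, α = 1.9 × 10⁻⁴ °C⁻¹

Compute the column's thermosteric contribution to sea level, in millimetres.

536 mm of thermosteric rise

60 × 3.4×10⁻⁴ × 1.7 = 0.03468 m
2.1×10⁻⁴ × 1.4 × 830 = 0.24402 m
2.3×10⁻⁴ × 0.92 × 600 = 0.12696 m
1490–2890 m: 1.9×10⁻⁴ × 0.49 × 1400 = 0.13034 m
Δh = 0.03468 + 0.24402 + 0.12696 + 0.13034 = 0.53600 m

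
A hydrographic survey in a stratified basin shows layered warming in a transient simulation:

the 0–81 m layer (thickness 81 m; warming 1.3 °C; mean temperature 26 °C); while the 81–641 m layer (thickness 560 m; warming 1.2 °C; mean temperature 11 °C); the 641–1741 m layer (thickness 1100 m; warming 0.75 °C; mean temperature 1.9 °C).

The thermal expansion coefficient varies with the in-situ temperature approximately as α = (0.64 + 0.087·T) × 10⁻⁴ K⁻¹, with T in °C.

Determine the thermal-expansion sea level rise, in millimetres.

204 mm

Layer 1: α = (0.64 + 0.087×26)×10⁻⁴ = 2.902×10⁻⁴ K⁻¹
Layer 2: α = (0.64 + 0.087×11)×10⁻⁴ = 1.597×10⁻⁴ K⁻¹
Layer 3: α = (0.64 + 0.087×1.9)×10⁻⁴ = 0.8053×10⁻⁴ K⁻¹
1.3 × 81 × 2.902×10⁻⁴ = 0.03055806 m
Layer 2: 1.597×10⁻⁴ × 560 × 1.2 = 0.1073184 m
Layer 3: 1100 × 0.75 × 0.8053×10⁻⁴ = 0.06643725 m
Δh = 0.03055806 + 0.1073184 + 0.06643725 = 0.20431371 m ≈ 204 mm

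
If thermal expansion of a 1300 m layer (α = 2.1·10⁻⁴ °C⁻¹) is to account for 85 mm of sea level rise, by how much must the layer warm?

ΔT = Δh/(αH) = 0.085 / (2.1×10⁻⁴ × 1300) ≈ 0.3114 K

ΔT ≈ 0.311 K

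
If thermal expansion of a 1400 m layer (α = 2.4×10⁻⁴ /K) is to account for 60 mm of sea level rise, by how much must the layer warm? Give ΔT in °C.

ΔT = Δh/(αH) = 0.06 / (2.4×10⁻⁴ × 1400) ≈ 0.1786 °C

about 0.179 °C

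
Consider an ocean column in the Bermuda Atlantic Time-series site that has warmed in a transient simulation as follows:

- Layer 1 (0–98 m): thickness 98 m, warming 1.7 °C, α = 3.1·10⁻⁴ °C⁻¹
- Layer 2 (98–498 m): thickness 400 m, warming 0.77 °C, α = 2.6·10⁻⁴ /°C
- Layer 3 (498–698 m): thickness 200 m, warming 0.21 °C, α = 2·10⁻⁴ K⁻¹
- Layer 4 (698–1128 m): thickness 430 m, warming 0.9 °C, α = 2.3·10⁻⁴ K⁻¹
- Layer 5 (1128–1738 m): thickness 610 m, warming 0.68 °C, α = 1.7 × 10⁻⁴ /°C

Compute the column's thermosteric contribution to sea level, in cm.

Δh ≈ 30.0 cm

1.7 × 98 × 3.1×10⁻⁴ = 0.051646 m
400 × 0.77 × 2.6×10⁻⁴ = 0.08008 m
200 × 0.21 × 2×10⁻⁴ = 0.00840 m
698–1128 m: 430 × 2.3×10⁻⁴ × 0.9 = 0.08901 m
1.7×10⁻⁴ × 0.68 × 610 = 0.070516 m
Δh = 0.051646 + 0.08008 + 0.00840 + 0.08901 + 0.070516 = 0.299652 m ≈ 30.0 cm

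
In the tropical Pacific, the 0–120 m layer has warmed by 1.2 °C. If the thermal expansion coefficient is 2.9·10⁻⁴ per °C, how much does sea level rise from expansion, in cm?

Δh = 4.18 cm

Δh = αΔT·H = 2.9×10⁻⁴ × 1.2 × 120 = 0.04176 m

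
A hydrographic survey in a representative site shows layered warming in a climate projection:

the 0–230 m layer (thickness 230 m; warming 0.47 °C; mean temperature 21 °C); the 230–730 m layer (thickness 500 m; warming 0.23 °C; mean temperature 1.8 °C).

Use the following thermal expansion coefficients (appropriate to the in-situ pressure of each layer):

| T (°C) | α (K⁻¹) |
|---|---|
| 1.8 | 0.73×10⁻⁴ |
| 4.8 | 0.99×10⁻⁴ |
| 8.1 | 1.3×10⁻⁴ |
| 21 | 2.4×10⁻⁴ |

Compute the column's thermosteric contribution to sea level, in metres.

Layer 1 at 21 °C → α = 2.4×10⁻⁴ K⁻¹
Layer 2 at 1.8 °C → α = 0.73×10⁻⁴ K⁻¹
2.4×10⁻⁴ × 0.47 × 230 = 0.025944 m
0.73×10⁻⁴ × 0.23 × 500 = 0.008395 m
Δh = 0.025944 + 0.008395 = 0.034339 m

about 0.0343 m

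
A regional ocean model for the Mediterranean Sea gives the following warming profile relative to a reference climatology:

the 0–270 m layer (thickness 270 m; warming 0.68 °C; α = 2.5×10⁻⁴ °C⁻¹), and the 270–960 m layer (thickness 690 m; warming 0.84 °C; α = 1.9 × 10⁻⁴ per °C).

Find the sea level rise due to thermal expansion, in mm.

Layer 1: 2.5×10⁻⁴ × 270 × 0.68 = 0.04590 m
270–960 m: 690 × 1.9×10⁻⁴ × 0.84 = 0.110124 m
Δh = 0.04590 + 0.110124 = 0.156024 m ≈ 156 mm

Δh = 156 mm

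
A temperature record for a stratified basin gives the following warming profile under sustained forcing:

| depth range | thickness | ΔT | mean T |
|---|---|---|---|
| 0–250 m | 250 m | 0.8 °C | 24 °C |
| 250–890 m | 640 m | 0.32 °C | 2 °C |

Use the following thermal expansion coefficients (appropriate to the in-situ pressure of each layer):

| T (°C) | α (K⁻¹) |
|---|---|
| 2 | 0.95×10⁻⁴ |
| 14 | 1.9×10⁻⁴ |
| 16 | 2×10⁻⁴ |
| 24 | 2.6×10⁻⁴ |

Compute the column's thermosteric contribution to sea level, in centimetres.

Layer 1 at 24 °C → α = 2.6×10⁻⁴ K⁻¹
Layer 2 at 2 °C → α = 0.95×10⁻⁴ K⁻¹
2.6×10⁻⁴ × 250 × 0.8 = 0.05200 m
250–890 m: 640 × 0.95×10⁻⁴ × 0.32 = 0.019456 m
Δh = 0.05200 + 0.019456 = 0.071456 m

7.1 cm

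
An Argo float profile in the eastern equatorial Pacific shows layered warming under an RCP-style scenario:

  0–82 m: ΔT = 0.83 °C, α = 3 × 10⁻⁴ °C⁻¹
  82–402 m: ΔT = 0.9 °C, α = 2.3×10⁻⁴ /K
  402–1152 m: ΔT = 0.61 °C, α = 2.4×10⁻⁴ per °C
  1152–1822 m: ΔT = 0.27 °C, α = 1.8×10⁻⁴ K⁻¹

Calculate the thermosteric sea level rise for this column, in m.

0–82 m: 3×10⁻⁴ × 0.83 × 82 = 0.020418 m
320 × 0.9 × 2.3×10⁻⁴ = 0.06624 m
2.4×10⁻⁴ × 0.61 × 750 = 0.10980 m
1152–1822 m: 0.27 × 670 × 1.8×10⁻⁴ = 0.032562 m
Δh = 0.020418 + 0.06624 + 0.10980 + 0.032562 = 0.22902 m

Δh ≈ 0.229 m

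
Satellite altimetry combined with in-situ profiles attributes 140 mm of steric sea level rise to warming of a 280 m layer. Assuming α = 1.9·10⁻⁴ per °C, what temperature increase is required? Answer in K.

ΔT ≈ 2.6 K

ΔT = Δh/(αH) = 0.14 / (1.9×10⁻⁴ × 280) ≈ 2.632 K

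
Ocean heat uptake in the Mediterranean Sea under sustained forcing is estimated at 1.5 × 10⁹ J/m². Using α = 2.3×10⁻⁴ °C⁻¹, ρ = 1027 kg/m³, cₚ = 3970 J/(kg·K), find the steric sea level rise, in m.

Δh ≈ 0.0846 m

Δh = αQ/(ρcₚ) = 2.3×10⁻⁴ × 1.5×10⁹ / (1027 × 3970) ≈ 0.084617 m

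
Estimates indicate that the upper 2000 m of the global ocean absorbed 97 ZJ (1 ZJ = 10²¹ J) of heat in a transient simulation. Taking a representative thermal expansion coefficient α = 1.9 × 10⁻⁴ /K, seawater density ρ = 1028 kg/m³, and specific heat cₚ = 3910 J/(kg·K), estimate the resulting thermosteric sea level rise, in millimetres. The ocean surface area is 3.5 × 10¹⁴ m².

about 13.1 mm

Per unit area: Q = 97×10²¹ / (3.5×10¹⁴) ≈ 2.771×10⁸ J/m²
Δh = αQ/(ρcₚ) = 1.9×10⁻⁴ × 2.771×10⁸ / (1028 × 3910) ≈ 0.013098 m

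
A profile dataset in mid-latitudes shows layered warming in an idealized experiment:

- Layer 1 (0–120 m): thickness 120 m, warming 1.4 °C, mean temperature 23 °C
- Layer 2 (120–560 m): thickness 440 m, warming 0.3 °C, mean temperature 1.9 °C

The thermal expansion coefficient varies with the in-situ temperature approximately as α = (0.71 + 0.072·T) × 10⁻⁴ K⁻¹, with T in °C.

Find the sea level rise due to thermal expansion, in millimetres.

about 50.9 mm

Layer 1: α = (0.71 + 0.072×23)×10⁻⁴ = 2.366×10⁻⁴ K⁻¹
Layer 2: α = (0.71 + 0.072×1.9)×10⁻⁴ = 0.8468×10⁻⁴ K⁻¹
120 × 2.366×10⁻⁴ × 1.4 = 0.0397488 m
120–560 m: 440 × 0.3 × 0.8468×10⁻⁴ = 0.01117776 m
Δh = 0.0397488 + 0.01117776 = 0.05092656 m ≈ 50.9 mm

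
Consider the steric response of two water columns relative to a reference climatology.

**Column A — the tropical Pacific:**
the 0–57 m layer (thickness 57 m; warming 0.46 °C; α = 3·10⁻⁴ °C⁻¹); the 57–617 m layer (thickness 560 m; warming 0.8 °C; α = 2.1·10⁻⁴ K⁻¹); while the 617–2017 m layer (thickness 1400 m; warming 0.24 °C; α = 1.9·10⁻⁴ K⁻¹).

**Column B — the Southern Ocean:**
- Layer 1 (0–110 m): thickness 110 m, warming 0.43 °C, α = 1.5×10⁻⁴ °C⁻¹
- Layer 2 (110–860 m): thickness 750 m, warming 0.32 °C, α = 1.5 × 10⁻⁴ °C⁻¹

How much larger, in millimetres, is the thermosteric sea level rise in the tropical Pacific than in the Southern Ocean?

Δh_A − Δh_B ≈ 120 mm

A Layer 1: 3×10⁻⁴ × 57 × 0.46 = 0.007866 m
A 57–617 m: 0.8 × 560 × 2.1×10⁻⁴ = 0.09408 m
A 617–2017 m: 1.9×10⁻⁴ × 1400 × 0.24 = 0.06384 m
A total: 0.165786 m
B 1.5×10⁻⁴ × 0.43 × 110 = 0.007095 m
B Layer 2: 1.5×10⁻⁴ × 0.32 × 750 = 0.03600 m
B total: 0.043095 m
Difference: 0.165786 − 0.043095 = 0.122691 m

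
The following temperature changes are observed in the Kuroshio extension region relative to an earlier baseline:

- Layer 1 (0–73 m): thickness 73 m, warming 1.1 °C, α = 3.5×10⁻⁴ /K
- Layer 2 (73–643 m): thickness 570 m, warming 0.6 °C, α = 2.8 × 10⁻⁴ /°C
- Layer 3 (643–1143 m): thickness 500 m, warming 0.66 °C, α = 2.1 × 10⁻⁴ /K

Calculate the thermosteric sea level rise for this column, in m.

Layer 1: 1.1 × 73 × 3.5×10⁻⁴ = 0.028105 m
Layer 2: 0.6 × 2.8×10⁻⁴ × 570 = 0.09576 m
643–1143 m: 500 × 2.1×10⁻⁴ × 0.66 = 0.06930 m
Δh = 0.028105 + 0.09576 + 0.06930 = 0.193165 m

0.19 m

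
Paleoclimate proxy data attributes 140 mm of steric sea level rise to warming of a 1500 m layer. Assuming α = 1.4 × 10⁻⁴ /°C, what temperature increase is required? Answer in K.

ΔT ≈ 0.667 K

ΔT = Δh/(αH) = 0.14 / (1.4×10⁻⁴ × 1500) ≈ 0.6667 K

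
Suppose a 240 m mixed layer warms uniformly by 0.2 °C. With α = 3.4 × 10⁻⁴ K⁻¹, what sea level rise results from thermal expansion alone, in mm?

Δh = αΔT·H = 3.4×10⁻⁴ × 0.2 × 240 = 0.01632 m

about 16 mm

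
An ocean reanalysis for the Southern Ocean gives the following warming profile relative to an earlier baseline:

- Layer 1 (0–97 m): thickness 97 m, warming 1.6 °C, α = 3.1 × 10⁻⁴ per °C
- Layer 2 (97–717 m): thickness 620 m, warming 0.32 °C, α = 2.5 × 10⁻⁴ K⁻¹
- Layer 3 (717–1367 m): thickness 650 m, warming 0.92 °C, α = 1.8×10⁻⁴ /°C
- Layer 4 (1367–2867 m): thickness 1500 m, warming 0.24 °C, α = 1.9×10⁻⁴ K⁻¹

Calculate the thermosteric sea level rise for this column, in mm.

Δh ≈ 270 mm

Layer 1: 3.1×10⁻⁴ × 1.6 × 97 = 0.048112 m
Layer 2: 620 × 0.32 × 2.5×10⁻⁴ = 0.04960 m
1.8×10⁻⁴ × 0.92 × 650 = 0.10764 m
1367–2867 m: 1500 × 1.9×10⁻⁴ × 0.24 = 0.06840 m
Δh = 0.048112 + 0.04960 + 0.10764 + 0.06840 = 0.273752 m ≈ 270 mm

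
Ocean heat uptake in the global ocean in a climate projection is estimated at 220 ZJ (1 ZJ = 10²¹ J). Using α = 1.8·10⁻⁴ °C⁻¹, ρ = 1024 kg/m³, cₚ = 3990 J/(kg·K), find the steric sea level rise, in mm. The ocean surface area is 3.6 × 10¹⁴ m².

Per unit area: Q = 220×10²¹ / (3.6×10¹⁴) ≈ 6.111×10⁸ J/m²
Δh = αQ/(ρcₚ) = 1.8×10⁻⁴ × 6.111×10⁸ / (1024 × 3990) ≈ 0.026922 m

Δh ≈ 26.9 mm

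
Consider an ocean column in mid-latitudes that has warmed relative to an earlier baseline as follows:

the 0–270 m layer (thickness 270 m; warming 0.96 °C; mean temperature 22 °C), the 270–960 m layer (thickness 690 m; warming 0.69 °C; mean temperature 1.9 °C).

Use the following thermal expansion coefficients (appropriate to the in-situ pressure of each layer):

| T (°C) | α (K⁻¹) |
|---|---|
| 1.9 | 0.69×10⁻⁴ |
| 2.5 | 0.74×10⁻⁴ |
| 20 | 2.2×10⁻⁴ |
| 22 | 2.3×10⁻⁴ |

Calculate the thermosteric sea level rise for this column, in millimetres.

Layer 1 at 22 °C → α = 2.3×10⁻⁴ K⁻¹
Layer 2 at 1.9 °C → α = 0.69×10⁻⁴ K⁻¹
Layer 1: 0.96 × 2.3×10⁻⁴ × 270 = 0.059616 m
270–960 m: 0.69×10⁻⁴ × 0.69 × 690 = 0.0328509 m
Δh = 0.059616 + 0.0328509 = 0.0924669 m

92.5 mm of thermosteric rise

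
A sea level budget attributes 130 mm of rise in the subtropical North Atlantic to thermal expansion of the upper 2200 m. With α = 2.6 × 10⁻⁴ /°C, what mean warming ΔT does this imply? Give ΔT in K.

0.227 K

ΔT = Δh/(αH) = 0.13 / (2.6×10⁻⁴ × 2200) ≈ 0.2273 K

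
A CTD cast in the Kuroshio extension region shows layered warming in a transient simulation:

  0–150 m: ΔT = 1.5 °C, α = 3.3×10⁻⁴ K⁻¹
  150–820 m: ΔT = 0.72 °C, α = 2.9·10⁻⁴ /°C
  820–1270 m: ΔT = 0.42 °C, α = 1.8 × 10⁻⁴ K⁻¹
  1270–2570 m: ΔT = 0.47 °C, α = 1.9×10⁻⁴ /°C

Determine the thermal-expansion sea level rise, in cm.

Layer 1: 3.3×10⁻⁴ × 150 × 1.5 = 0.07425 m
Layer 2: 0.72 × 670 × 2.9×10⁻⁴ = 0.139896 m
820–1270 m: 450 × 1.8×10⁻⁴ × 0.42 = 0.03402 m
1270–2570 m: 1300 × 0.47 × 1.9×10⁻⁴ = 0.11609 m
Δh = 0.07425 + 0.139896 + 0.03402 + 0.11609 = 0.364256 m ≈ 36 cm

36 cm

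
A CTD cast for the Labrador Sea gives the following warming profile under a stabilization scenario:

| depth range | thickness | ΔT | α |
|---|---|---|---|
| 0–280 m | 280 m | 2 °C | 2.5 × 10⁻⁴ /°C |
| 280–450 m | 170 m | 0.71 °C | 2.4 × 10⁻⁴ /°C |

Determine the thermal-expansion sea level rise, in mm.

170 mm

0–280 m: 280 × 2.5×10⁻⁴ × 2 = 0.14000 m
2.4×10⁻⁴ × 0.71 × 170 = 0.028968 m
Δh = 0.14000 + 0.028968 = 0.168968 m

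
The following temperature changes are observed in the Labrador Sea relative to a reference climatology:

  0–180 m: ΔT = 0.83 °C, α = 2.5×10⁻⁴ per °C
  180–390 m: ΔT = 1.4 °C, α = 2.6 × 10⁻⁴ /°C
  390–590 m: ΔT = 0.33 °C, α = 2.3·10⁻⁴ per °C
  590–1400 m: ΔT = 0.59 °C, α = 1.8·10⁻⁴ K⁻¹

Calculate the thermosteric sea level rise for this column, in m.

Δh ≈ 0.215 m

180 × 0.83 × 2.5×10⁻⁴ = 0.03735 m
210 × 2.6×10⁻⁴ × 1.4 = 0.07644 m
Layer 3: 2.3×10⁻⁴ × 200 × 0.33 = 0.01518 m
590–1400 m: 1.8×10⁻⁴ × 810 × 0.59 = 0.086022 m
Δh = 0.03735 + 0.07644 + 0.01518 + 0.086022 = 0.214992 m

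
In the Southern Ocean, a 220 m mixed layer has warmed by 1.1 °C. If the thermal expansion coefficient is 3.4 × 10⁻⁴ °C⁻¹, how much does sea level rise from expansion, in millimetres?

Δh = 82.3 mm

Δh = αΔT·H = 3.4×10⁻⁴ × 1.1 × 220 = 0.08228 m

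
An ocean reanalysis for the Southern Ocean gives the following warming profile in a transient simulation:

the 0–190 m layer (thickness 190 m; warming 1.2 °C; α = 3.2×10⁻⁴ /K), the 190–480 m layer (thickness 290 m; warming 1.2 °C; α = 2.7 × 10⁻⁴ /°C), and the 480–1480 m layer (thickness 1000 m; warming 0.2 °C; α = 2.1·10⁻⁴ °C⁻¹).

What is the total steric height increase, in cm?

21 cm of thermosteric rise

3.2×10⁻⁴ × 190 × 1.2 = 0.07296 m
Layer 2: 290 × 1.2 × 2.7×10⁻⁴ = 0.09396 m
480–1480 m: 2.1×10⁻⁴ × 1000 × 0.2 = 0.04200 m
Δh = 0.07296 + 0.09396 + 0.04200 = 0.20892 m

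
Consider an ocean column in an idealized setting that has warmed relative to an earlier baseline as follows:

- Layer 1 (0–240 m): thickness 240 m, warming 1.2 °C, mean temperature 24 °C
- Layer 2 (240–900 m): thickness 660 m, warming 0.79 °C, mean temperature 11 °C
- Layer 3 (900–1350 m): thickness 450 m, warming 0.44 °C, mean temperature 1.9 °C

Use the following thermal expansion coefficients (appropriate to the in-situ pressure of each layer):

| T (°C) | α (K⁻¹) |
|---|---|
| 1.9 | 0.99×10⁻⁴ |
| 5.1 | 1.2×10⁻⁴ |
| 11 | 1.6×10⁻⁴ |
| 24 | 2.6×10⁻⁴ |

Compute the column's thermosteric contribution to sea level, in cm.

17.8 cm

Layer 1 at 24 °C → α = 2.6×10⁻⁴ K⁻¹
Layer 2 at 11 °C → α = 1.6×10⁻⁴ K⁻¹
Layer 3 at 1.9 °C → α = 0.99×10⁻⁴ K⁻¹
Layer 1: 240 × 2.6×10⁻⁴ × 1.2 = 0.07488 m
1.6×10⁻⁴ × 0.79 × 660 = 0.083424 m
Layer 3: 0.99×10⁻⁴ × 0.44 × 450 = 0.019602 m
Δh = 0.07488 + 0.083424 + 0.019602 = 0.177906 m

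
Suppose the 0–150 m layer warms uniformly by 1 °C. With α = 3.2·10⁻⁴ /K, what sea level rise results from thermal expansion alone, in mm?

Δh = αΔT·H = 3.2×10⁻⁴ × 1 × 150 = 0.04800 m

Δh = 48.0 mm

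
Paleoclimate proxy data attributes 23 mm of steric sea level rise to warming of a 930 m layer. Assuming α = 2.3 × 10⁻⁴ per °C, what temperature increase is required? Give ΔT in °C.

ΔT = Δh/(αH) = 0.023 / (2.3×10⁻⁴ × 930) ≈ 0.1075 °C

about 0.108 °C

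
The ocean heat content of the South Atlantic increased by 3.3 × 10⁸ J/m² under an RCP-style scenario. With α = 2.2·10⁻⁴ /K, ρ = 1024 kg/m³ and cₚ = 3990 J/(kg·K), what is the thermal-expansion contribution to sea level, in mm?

Δh = 17.8 mm

Δh = αQ/(ρcₚ) = 2.2×10⁻⁴ × 3.3×10⁸ / (1024 × 3990) ≈ 0.017769 m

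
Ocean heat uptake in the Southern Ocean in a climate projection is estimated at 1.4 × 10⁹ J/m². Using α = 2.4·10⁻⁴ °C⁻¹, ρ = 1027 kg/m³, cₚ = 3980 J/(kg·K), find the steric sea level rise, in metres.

Δh = 0.0822 m

Δh = αQ/(ρcₚ) = 2.4×10⁻⁴ × 1.4×10⁹ / (1027 × 3980) ≈ 0.082203 m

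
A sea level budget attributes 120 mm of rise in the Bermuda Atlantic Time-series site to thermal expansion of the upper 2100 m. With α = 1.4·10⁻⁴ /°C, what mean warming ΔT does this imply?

ΔT = Δh/(αH) = 0.12 / (1.4×10⁻⁴ × 2100) ≈ 0.4082 K

about 0.408 K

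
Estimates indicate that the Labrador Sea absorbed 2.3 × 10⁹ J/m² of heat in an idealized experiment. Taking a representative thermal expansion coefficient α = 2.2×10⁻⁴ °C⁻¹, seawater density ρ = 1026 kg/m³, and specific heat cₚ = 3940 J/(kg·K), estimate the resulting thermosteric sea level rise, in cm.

Δh = αQ/(ρcₚ) = 2.2×10⁻⁴ × 2.3×10⁹ / (1026 × 3940) ≈ 0.12517 m

12.5 cm of thermosteric rise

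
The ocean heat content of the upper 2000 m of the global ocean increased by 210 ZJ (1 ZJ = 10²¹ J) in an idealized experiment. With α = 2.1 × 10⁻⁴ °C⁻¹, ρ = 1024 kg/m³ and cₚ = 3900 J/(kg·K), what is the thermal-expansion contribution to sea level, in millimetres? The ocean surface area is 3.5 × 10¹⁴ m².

about 32 mm

Per unit area: Q = 210×10²¹ / (3.5×10¹⁴) = 6×10⁸ J/m²
Δh = αQ/(ρcₚ) = 2.1×10⁻⁴ × 6×10⁸ / (1024 × 3900) ≈ 0.03155 m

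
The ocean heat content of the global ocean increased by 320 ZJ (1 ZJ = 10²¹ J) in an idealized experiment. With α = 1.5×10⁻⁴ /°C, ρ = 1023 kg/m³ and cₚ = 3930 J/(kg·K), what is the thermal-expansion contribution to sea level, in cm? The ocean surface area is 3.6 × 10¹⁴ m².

Per unit area: Q = 320×10²¹ / (3.6×10¹⁴) ≈ 8.889×10⁸ J/m²
Δh = αQ/(ρcₚ) = 1.5×10⁻⁴ × 8.889×10⁸ / (1023 × 3930) ≈ 0.033165 m

3.3 cm of thermosteric rise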